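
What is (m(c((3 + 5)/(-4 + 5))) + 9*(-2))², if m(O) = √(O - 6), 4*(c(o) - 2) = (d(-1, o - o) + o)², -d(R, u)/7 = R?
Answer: (36 - √209)²/4 ≈ 116.03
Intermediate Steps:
d(R, u) = -7*R
c(o) = 2 + (7 + o)²/4 (c(o) = 2 + (-7*(-1) + o)²/4 = 2 + (7 + o)²/4)
m(O) = √(-6 + O)
(m(c((3 + 5)/(-4 + 5))) + 9*(-2))² = (√(-6 + (2 + (7 + (3 + 5)/(-4 + 5))²/4)) + 9*(-2))² = (√(-6 + (2 + (7 + 8/1)²/4)) - 18)² = (√(-6 + (2 + (7 + 8*1)²/4)) - 18)² = (√(-6 + (2 + (7 + 8)²/4)) - 18)² = (√(-6 + (2 + (¼)*15²)) - 18)² = (√(-6 + (2 + (¼)*225)) - 18)² = (√(-6 + (2 + 225/4)) - 18)² = (√(-6 + 233/4) - 18)² = (√(209/4) - 18)² = (√209/2 - 18)² = (-18 + √209/2)²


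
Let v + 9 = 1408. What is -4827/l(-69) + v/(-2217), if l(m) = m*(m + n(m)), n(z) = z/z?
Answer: -5755189/3467388 ≈ -1.6598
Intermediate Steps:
v = 1399 (v = -9 + 1408 = 1399)
n(z) = 1
l(m) = m*(1 + m) (l(m) = m*(m + 1) = m*(1 + m))
-4827/l(-69) + v/(-2217) = -4827*(-1/(69*(1 - 69))) + 1399/(-2217) = -4827/((-69*(-68))) + 1399*(-1/2217) = -4827/4692 - 1399/2217 = -4827*1/4692 - 1399/2217 = -1609/1564 - 1399/2217 = -5755189/3467388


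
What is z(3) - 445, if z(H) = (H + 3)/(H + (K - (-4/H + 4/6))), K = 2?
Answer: -7547/17 ≈ -443.94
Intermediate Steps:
z(H) = (3 + H)/(4/3 + H + 4/H) (z(H) = (H + 3)/(H + (2 - (-4/H + 4/6))) = (3 + H)/(H + (2 - (-4/H + 4*(⅙)))) = (3 + H)/(H + (2 - (-4/H + ⅔))) = (3 + H)/(H + (2 - (⅔ - 4/H))) = (3 + H)/(H + (2 + (-⅔ + 4/H))) = (3 + H)/(H + (4/3 + 4/H)) = (3 + H)/(4/3 + H + 4/H))
z(3) - 445 = 3*3*(3 + 3)/(12 + 3*3² + 4*3) - 445 = 3*3*6/(12 + 3*9 + 12) - 445 = 3*3*6/(12 + 27 + 12) - 445 = 3*3*6/51 - 445 = 3*3*(1/51)*6 - 445 = 18/17 - 445 = -7547/17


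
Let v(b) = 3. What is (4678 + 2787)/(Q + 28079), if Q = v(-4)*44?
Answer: 7465/28211 ≈ 0.26461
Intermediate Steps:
Q = 132 (Q = 3*44 = 132)
(4678 + 2787)/(Q + 28079) = (4678 + 2787)/(132 + 28079) = 7465/28211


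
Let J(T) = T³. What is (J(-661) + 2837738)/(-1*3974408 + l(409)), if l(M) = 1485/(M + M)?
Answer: 233921041174/3251064259 ≈ 71.952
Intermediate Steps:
l(M) = 1485/(2*M) (l(M) = 1485/((2*M)) = 1485*(1/(2*M)) = 1485/(2*M))
(J(-661) + 2837738)/(-1*3974408 + l(409)) = ((-661)³ + 2837738)/(-1*3974408 + (1485/2)/409) = (-288804781 + 2837738)/(-3974408 + (1485/2)*(1/409)) = -285967043/(-3974408 + 1485/818) = -285967043/(-3251064259/818) = -285967043*(-818/3251064259) = 233921041174/3251064259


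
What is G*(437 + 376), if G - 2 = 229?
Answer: 187803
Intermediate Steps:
G = 231 (G = 2 + 229 = 231)
G*(437 + 376) = 231*(437 + 376) = 231*813 = 187803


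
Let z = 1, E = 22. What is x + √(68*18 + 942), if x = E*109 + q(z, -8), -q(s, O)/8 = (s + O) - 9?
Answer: 2526 + 19*√6 ≈ 2572.5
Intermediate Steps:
q(s, O) = 72 - 8*O - 8*s (q(s, O) = -8*((s + O) - 9) = -8*((O + s) - 9) = -8*(-9 + O + s) = 72 - 8*O - 8*s)
x = 2526 (x = 22*109 + (72 - 8*(-8) - 8*1) = 2398 + (72 + 64 - 8) = 2398 + 128 = 2526)
x + √(68*18 + 942) = 2526 + √(68*18 + 942) = 2526 + √(1224 + 942) = 2526 + √2166 = 2526 + 19*√6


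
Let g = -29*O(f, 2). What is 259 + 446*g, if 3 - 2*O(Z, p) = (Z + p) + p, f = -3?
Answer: -12675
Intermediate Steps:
O(Z, p) = 3/2 - p - Z/2 (O(Z, p) = 3/2 - ((Z + p) + p)/2 = 3/2 - (Z + 2*p)/2 = 3/2 + (-p - Z/2) = 3/2 - p - Z/2)
g = -29 (g = -29*(3/2 - 1*2 - ½*(-3)) = -29*(3/2 - 2 + 3/2) = -29*1 = -29)
259 + 446*g = 259 + 446*(-29) = 259 - 12934 = -12675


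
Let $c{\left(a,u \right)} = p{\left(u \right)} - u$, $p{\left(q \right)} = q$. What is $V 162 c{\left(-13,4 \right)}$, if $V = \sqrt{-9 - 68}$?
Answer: $0$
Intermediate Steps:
$c{\left(a,u \right)} = 0$ ($c{\left(a,u \right)} = u - u = 0$)
$V = i \sqrt{77}$ ($V = \sqrt{-77} = i \sqrt{77} \approx 8.775 i$)
$V 162 c{\left(-13,4 \right)} = i \sqrt{77} \cdot 162 \cdot 0 = 162 i \sqrt{77} \cdot 0 = 0$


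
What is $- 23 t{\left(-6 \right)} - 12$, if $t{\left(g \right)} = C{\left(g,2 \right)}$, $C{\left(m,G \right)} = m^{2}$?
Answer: $-840$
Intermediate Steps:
$t{\left(g \right)} = g^{2}$
$- 23 t{\left(-6 \right)} - 12 = - 23 \left(-6\right)^{2} - 12 = \left(-23\right) 36 - 12 = -828 - 12 = -840$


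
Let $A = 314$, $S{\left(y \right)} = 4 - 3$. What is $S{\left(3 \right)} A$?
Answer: $314$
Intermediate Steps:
$S{\left(y \right)} = 1$
$S{\left(3 \right)} A = 1 \cdot 314 = 314$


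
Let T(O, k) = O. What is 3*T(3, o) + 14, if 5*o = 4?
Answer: 23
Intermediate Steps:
o = ⅘ (o = (⅕)*4 = ⅘ ≈ 0.80000)
3*T(3, o) + 14 = 3*3 + 14 = 9 + 14 = 23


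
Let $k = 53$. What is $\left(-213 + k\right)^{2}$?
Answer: $25600$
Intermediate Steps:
$\left(-213 + k\right)^{2} = \left(-213 + 53\right)^{2} = \left(-160\right)^{2} = 25600$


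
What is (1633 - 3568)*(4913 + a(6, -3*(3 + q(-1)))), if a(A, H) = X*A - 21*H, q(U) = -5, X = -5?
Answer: -9204795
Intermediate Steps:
a(A, H) = -21*H - 5*A (a(A, H) = -5*A - 21*H = -21*H - 5*A)
(1633 - 3568)*(4913 + a(6, -3*(3 + q(-1)))) = (1633 - 3568)*(4913 + (-(-63)*(3 - 5) - 5*6)) = -1935*(4913 + (-(-63)*(-2) - 30)) = -1935*(4913 + (-21*6 - 30)) = -1935*(4913 + (-126 - 30)) = -1935*(4913 - 156) = -1935*4757 = -9204795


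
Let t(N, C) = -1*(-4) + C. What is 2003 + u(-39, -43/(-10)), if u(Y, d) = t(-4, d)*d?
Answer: 203869/100 ≈ 2038.7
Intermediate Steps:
t(N, C) = 4 + C
u(Y, d) = d*(4 + d) (u(Y, d) = (4 + d)*d = d*(4 + d))
2003 + u(-39, -43/(-10)) = 2003 + (-43/(-10))*(4 - 43/(-10)) = 2003 + (-43*(-1/10))*(4 - 43*(-1/10)) = 2003 + 43*(4 + 43/10)/10 = 2003 + (43/10)*(83/10) = 2003 + 3569/100 = 203869/100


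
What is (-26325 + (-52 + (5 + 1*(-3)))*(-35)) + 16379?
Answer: -8196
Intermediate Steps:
(-26325 + (-52 + (5 + 1*(-3)))*(-35)) + 16379 = (-26325 + (-52 + (5 - 3))*(-35)) + 16379 = (-26325 + (-52 + 2)*(-35)) + 16379 = (-26325 - 50*(-35)) + 16379 = (-26325 + 1750) + 16379 = -24575 + 16379 = -8196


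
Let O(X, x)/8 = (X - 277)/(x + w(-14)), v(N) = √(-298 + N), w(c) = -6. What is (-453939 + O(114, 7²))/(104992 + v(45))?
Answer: -2049515339552/474002773631 + 19520681*I*√253/474002773631 ≈ -4.3238 + 0.00065505*I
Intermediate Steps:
O(X, x) = 8*(-277 + X)/(-6 + x) (O(X, x) = 8*((X - 277)/(x - 6)) = 8*((-277 + X)/(-6 + x)) = 8*(-277 + X)/(-6 + x))
(-453939 + O(114, 7²))/(104992 + v(45)) = (-453939 + 8*(-277 + 114)/(-6 + 7²))/(104992 + √(-298 + 45)) = (-453939 + 8*(-163)/(-6 + 49))/(104992 + √(-253)) = (-453939 + 8*(-163)/43)/(104992 + I*√253) = (-453939 + 8*(1/43)*(-163))/(104992 + I*√253) = (-453939 - 1304/43)/(104992 + I*√253) = -19520681/(43*(104992 + I*√253))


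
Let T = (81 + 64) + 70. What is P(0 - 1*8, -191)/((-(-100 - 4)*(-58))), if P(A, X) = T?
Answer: -215/6032 ≈ -0.035643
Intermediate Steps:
T = 215 (T = 145 + 70 = 215)
P(A, X) = 215
P(0 - 1*8, -191)/((-(-100 - 4)*(-58))) = 215/((-(-100 - 4)*(-58))) = 215/((-(-104)*(-58))) = 215/((-1*6032)) = 215/(-6032) = 215*(-1/6032) = -215/6032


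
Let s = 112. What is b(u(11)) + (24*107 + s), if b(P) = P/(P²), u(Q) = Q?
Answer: 29481/11 ≈ 2680.1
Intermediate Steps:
b(P) = 1/P (b(P) = P/P² = 1/P)
b(u(11)) + (24*107 + s) = 1/11 + (24*107 + 112) = 1/11 + (2568 + 112) = 1/11 + 2680 = 29481/11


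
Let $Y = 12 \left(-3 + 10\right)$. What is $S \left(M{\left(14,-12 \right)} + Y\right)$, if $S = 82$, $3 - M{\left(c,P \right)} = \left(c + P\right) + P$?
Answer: $7954$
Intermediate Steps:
$M{\left(c,P \right)} = 3 - c - 2 P$ ($M{\left(c,P \right)} = 3 - \left(\left(c + P\right) + P\right) = 3 - \left(\left(P + c\right) + P\right) = 3 - \left(c + 2 P\right) = 3 - c - 2 P$)
$Y = 84$ ($Y = 12 \cdot 7 = 84$)
$S \left(M{\left(14,-12 \right)} + Y\right) = 82 \left(\left(3 - 14 - -24\right) + 84\right) = 82 \left(\left(3 - 14 + 24\right) + 84\right) = 82 \left(13 + 84\right) = 82 \cdot 97 = 7954$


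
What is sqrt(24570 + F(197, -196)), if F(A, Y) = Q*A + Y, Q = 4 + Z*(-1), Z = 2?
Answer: 24*sqrt(43) ≈ 157.38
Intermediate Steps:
Q = 2 (Q = 4 + 2*(-1) = 4 - 2 = 2)
F(A, Y) = Y + 2*A (F(A, Y) = 2*A + Y = Y + 2*A)
sqrt(24570 + F(197, -196)) = sqrt(24570 + (-196 + 2*197)) = sqrt(24570 + (-196 + 394)) = sqrt(24570 + 198) = sqrt(24768) = 24*sqrt(43)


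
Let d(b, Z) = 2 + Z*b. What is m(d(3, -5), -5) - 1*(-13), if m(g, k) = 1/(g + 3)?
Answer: 129/10 ≈ 12.900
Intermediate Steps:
m(g, k) = 1/(3 + g)
m(d(3, -5), -5) - 1*(-13) = 1/(3 + (2 - 5*3)) - 1*(-13) = 1/(3 + (2 - 15)) + 13 = 1/(3 - 13) + 13 = 1/(-10) + 13 = -1/10 + 13 = 129/10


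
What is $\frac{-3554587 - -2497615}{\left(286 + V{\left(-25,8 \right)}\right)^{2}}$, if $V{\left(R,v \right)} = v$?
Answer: $- \frac{12583}{1029} \approx -12.228$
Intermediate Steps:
$\frac{-3554587 - -2497615}{\left(286 + V{\left(-25,8 \right)}\right)^{2}} = \frac{-3554587 - -2497615}{\left(286 + 8\right)^{2}} = \frac{-3554587 + 2497615}{294^{2}} = - \frac{1056972}{86436} = \left(-1056972\right) \frac{1}{86436} = - \frac{12583}{1029}$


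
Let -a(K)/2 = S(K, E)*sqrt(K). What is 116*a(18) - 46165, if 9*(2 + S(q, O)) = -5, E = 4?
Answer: -46165 + 5336*sqrt(2)/3 ≈ -43650.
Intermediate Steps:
S(q, O) = -23/9 (S(q, O) = -2 + (1/9)*(-5) = -2 - 5/9 = -23/9)
a(K) = 46*sqrt(K)/9 (a(K) = -(-46)*sqrt(K)/9 = 46*sqrt(K)/9)
116*a(18) - 46165 = 116*(46*sqrt(18)/9) - 46165 = 116*(46*(3*sqrt(2))/9) - 46165 = 116*(46*sqrt(2)/3) - 46165 = 5336*sqrt(2)/3 - 46165 = -46165 + 5336*sqrt(2)/3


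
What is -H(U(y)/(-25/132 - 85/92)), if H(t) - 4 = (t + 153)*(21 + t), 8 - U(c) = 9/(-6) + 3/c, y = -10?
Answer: -31467667456/17850625 ≈ -1762.8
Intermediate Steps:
U(c) = 19/2 - 3/c (U(c) = 8 - (9/(-6) + 3/c) = 8 - (9*(-⅙) + 3/c) = 8 - (-3/2 + 3/c) = 8 + (3/2 - 3/c) = 19/2 - 3/c)
H(t) = 4 + (21 + t)*(153 + t) (H(t) = 4 + (t + 153)*(21 + t) = 4 + (153 + t)*(21 + t) = 4 + (21 + t)*(153 + t))
-H(U(y)/(-25/132 - 85/92)) = -(3217 + ((19/2 - 3/(-10))/(-25/132 - 85/92))² + 174*((19/2 - 3/(-10))/(-25/132 - 85/92))) = -(3217 + ((19/2 - 3*(-⅒))/(-25*1/132 - 85*1/92))² + 174*((19/2 - 3*(-⅒))/(-25*1/132 - 85*1/92))) = -(3217 + ((19/2 + 3/10)/(-25/132 - 85/92))² + 174*((19/2 + 3/10)/(-25/132 - 85/92))) = -(3217 + (49/(5*(-845/759)))² + 174*(49/(5*(-845/759)))) = -(3217 + ((49/5)*(-759/845))² + 174*((49/5)*(-759/845))) = -(3217 + (-37191/4225)² + 174*(-37191/4225)) = -(3217 + 1383170481/17850625 - 6471234/4225) = -1*31467667456/17850625 = -31467667456/17850625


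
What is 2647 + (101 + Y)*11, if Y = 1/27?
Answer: 101477/27 ≈ 3758.4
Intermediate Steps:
Y = 1/27 ≈ 0.037037
2647 + (101 + Y)*11 = 2647 + (101 + 1/27)*11 = 2647 + (2728/27)*11 = 2647 + 30008/27 = 101477/27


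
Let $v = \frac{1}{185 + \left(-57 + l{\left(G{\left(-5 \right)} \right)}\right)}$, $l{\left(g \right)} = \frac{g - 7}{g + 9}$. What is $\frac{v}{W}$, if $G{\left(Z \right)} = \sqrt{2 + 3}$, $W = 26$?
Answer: $\frac{483}{1596166} - \frac{2 \sqrt{5}}{3990415} \approx 0.00030148$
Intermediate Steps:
$G{\left(Z \right)} = \sqrt{5}$
$l{\left(g \right)} = \frac{-7 + g}{9 + g}$
$v = \frac{1}{128 + \frac{-7 + \sqrt{5}}{9 + \sqrt{5}}}$ ($v = \frac{1}{185 - \left(57 - \frac{-7 + \sqrt{5}}{9 + \sqrt{5}}\right)} = \frac{1}{128 + \frac{-7 + \sqrt{5}}{9 + \sqrt{5}}} \approx 0.0078385$)
$\frac{v}{W} = \frac{\frac{483}{61391} - \frac{4 \sqrt{5}}{306955}}{26} = \frac{483}{1596166} - \frac{2 \sqrt{5}}{3990415}$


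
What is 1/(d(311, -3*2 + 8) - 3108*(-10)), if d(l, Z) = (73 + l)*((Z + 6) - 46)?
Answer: 1/16488 ≈ 6.0650e-5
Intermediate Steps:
d(l, Z) = (-40 + Z)*(73 + l) (d(l, Z) = (73 + l)*((6 + Z) - 46) = (73 + l)*(-40 + Z) = (-40 + Z)*(73 + l))
1/(d(311, -3*2 + 8) - 3108*(-10)) = 1/((-2920 - 40*311 + 73*(-3*2 + 8) + (-3*2 + 8)*311) - 3108*(-10)) = 1/((-2920 - 12440 + 73*(-6 + 8) + (-6 + 8)*311) + 31080) = 1/((-2920 - 12440 + 73*2 + 2*311) + 31080) = 1/((-2920 - 12440 + 146 + 622) + 31080) = 1/(-14592 + 31080) = 1/16488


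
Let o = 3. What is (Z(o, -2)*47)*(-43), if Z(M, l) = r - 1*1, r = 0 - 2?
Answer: 6063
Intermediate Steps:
r = -2
Z(M, l) = -3 (Z(M, l) = -2 - 1*1 = -2 - 1 = -3)
(Z(o, -2)*47)*(-43) = -3*47*(-43) = -141*(-43) = 6063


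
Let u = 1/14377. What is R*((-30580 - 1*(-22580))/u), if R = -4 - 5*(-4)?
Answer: -1840256000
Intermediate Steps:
u = 1/14377 ≈ 6.9556e-5
R = 16 (R = -4 + 20 = 16)
R*((-30580 - 1*(-22580))/u) = 16*((-30580 - 1*(-22580))/(1/14377)) = 16*((-30580 + 22580)*14377) = 16*(-8000*14377) = 16*(-115016000) = -1840256000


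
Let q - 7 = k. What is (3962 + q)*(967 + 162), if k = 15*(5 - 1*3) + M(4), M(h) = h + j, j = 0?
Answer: 4519387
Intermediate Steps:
M(h) = h (M(h) = h + 0 = h)
k = 34 (k = 15*(5 - 1*3) + 4 = 15*(5 - 3) + 4 = 15*2 + 4 = 30 + 4 = 34)
q = 41 (q = 7 + 34 = 41)
(3962 + q)*(967 + 162) = (3962 + 41)*(967 + 162) = 4003*1129 = 4519387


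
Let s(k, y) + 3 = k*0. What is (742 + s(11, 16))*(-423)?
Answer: -312597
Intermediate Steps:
s(k, y) = -3 (s(k, y) = -3 + k*0 = -3 + 0 = -3)
(742 + s(11, 16))*(-423) = (742 - 3)*(-423) = 739*(-423) = -312597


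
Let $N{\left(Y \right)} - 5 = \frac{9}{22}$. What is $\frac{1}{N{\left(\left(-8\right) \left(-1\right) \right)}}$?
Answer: $\frac{22}{119} \approx 0.18487$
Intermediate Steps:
$N{\left(Y \right)} = \frac{119}{22}$ ($N{\left(Y \right)} = 5 + \frac{9}{22} = \frac{119}{22}$)
$\frac{1}{N{\left(\left(-8\right) \left(-1\right) \right)}} = \frac{1}{\frac{119}{22}} = \frac{22}{119}$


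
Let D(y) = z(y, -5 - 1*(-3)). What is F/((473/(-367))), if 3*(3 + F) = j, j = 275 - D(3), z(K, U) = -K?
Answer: -98723/1419 ≈ -69.572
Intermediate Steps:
D(y) = -y
j = 278 (j = 275 - (-1)*3 = 275 - 1*(-3) = 275 + 3 = 278)
F = 269/3 (F = -3 + (⅓)*278 = -3 + 278/3 = 269/3 ≈ 89.667)
F/((473/(-367))) = 269/(3*((473/(-367)))) = 269/(3*((473*(-1/367)))) = 269/(3*(-473/367)) = (269/3)*(-367/473) = -98723/1419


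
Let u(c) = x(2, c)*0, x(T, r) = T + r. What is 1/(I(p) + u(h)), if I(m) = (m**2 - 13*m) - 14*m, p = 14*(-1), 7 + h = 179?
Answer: 1/574 ≈ 0.0017422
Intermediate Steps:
h = 172 (h = -7 + 179 = 172)
p = -14
I(m) = m**2 - 27*m
u(c) = 0 (u(c) = (2 + c)*0 = 0)
1/(I(p) + u(h)) = 1/(-14*(-27 - 14) + 0) = 1/(-14*(-41) + 0) = 1/(574 + 0) = 1/574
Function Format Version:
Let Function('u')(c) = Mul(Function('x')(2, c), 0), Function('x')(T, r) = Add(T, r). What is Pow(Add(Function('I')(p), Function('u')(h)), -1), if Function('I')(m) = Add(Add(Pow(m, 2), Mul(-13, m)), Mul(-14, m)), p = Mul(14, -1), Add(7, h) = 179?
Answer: Rational(1, 574) ≈ 0.0017422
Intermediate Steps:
h = 172 (h = Add(-7, 179) = 172)
p = -14
Function('I')(m) = Add(Pow(m, 2), Mul(-27, m))
Function('u')(c) = 0 (Function('u')(c) = Mul(Add(2, c), 0) = 0)
Pow(Add(Function('I')(p), Function('u')(h)), -1) = Pow(Add(Mul(-14, Add(-27, -14)), 0), -1) = Pow(Add(Mul(-14, -41), 0), -1) = Pow(Add(574, 0), -1) = Pow(574, -1) = Rational(1, 574)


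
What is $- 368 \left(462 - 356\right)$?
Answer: $-39008$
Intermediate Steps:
$- 368 \left(462 - 356\right) = \left(-368\right) 106 = -39008$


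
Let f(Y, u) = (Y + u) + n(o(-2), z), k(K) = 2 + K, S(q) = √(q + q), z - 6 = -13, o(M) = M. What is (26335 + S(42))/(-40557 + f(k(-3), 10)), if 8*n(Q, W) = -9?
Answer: -210680/324393 - 16*√21/324393 ≈ -0.64968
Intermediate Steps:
z = -7 (z = 6 - 13 = -7)
S(q) = √2*√q (S(q) = √(2*q) = √2*√q)
n(Q, W) = -9/8 (n(Q, W) = (⅛)*(-9) = -9/8)
f(Y, u) = -9/8 + Y + u (f(Y, u) = (Y + u) - 9/8 = -9/8 + Y + u)
(26335 + S(42))/(-40557 + f(k(-3), 10)) = (26335 + √2*√42)/(-40557 + (-9/8 + (2 - 3) + 10)) = (26335 + 2*√21)/(-40557 + (-9/8 - 1 + 10)) = (26335 + 2*√21)/(-40557 + 63/8) = (26335 + 2*√21)/(-324393/8) = (26335 + 2*√21)*(-8/324393) = -210680/324393 - 16*√21/324393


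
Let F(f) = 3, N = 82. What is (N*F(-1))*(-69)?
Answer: -16974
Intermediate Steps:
(N*F(-1))*(-69) = (82*3)*(-69) = 246*(-69) = -16974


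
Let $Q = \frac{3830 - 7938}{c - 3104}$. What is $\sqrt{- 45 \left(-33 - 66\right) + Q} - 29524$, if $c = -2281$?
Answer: $-29524 + \frac{\sqrt{129209213955}}{5385} \approx -29457.0$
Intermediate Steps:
$Q = \frac{4108}{5385}$ ($Q = \frac{3830 - 7938}{-2281 - 3104} = - \frac{4108}{-5385} = \left(-4108\right) \left(- \frac{1}{5385}\right) = \frac{4108}{5385} \approx 0.76286$)
$\sqrt{- 45 \left(-33 - 66\right) + Q} - 29524 = \sqrt{- 45 \left(-33 - 66\right) + \frac{4108}{5385}} - 29524 = \sqrt{\left(-45\right) \left(-99\right) + \frac{4108}{5385}} - 29524 = \sqrt{4455 + \frac{4108}{5385}} - 29524 = \sqrt{\frac{23994283}{5385}} - 29524 = \frac{\sqrt{129209213955}}{5385} - 29524 = -29524 + \frac{\sqrt{129209213955}}{5385}$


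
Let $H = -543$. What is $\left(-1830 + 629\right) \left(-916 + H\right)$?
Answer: $1752259$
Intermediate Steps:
$\left(-1830 + 629\right) \left(-916 + H\right) = \left(-1830 + 629\right) \left(-916 - 543\right) = \left(-1201\right) \left(-1459\right) = 1752259$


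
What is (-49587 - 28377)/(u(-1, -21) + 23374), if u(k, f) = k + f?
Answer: -6497/1946 ≈ -3.3386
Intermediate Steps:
u(k, f) = f + k
(-49587 - 28377)/(u(-1, -21) + 23374) = (-49587 - 28377)/((-21 - 1) + 23374) = -77964/(-22 + 23374) = -77964/23352 = -77964*1/23352 = -6497/1946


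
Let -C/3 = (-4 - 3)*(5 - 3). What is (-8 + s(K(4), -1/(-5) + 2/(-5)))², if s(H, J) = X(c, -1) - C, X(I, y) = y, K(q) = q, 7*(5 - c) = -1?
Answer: 2601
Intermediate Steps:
c = 36/7 (c = 5 - ⅐*(-1) = 5 + ⅐ = 36/7 ≈ 5.1429)
C = 42 (C = -3*(-4 - 3)*(5 - 3) = -(-21)*2 = -3*(-14) = 42)
s(H, J) = -43 (s(H, J) = -1 - 1*42 = -1 - 42 = -43)
(-8 + s(K(4), -1/(-5) + 2/(-5)))² = (-8 - 43)² = (-51)² = 2601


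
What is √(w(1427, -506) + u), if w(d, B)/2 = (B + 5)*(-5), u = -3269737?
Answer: I*√3264727 ≈ 1806.9*I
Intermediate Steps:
w(d, B) = -50 - 10*B (w(d, B) = 2*((B + 5)*(-5)) = 2*((5 + B)*(-5)) = 2*(-25 - 5*B) = -50 - 10*B)
√(w(1427, -506) + u) = √((-50 - 10*(-506)) - 3269737) = √((-50 + 5060) - 3269737) = √(5010 - 3269737) = √(-3264727) = I*√3264727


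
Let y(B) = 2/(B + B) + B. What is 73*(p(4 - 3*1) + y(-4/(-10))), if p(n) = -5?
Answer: -1533/10 ≈ -153.30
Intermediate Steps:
y(B) = B + 1/B (y(B) = 2/(2*B) + B = (1/(2*B))*2 + B = 1/B + B = B + 1/B)
73*(p(4 - 3*1) + y(-4/(-10))) = 73*(-5 + (-4/(-10) + 1/(-4/(-10)))) = 73*(-5 + (-4*(-1/10) + 1/(-4*(-1/10)))) = 73*(-5 + (2/5 + 1/(2/5))) = 73*(-5 + (2/5 + 5/2)) = 73*(-5 + 29/10) = 73*(-21/10) = -1533/10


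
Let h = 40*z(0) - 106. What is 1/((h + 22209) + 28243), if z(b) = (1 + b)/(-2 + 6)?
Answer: 1/50356 ≈ 1.9859e-5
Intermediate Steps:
z(b) = ¼ + b/4 (z(b) = (1 + b)/4 = (1 + b)*(¼) = ¼ + b/4)
h = -96 (h = 40*(¼ + (¼)*0) - 106 = 40*(¼ + 0) - 106 = 40*(¼) - 106 = 10 - 106 = -96)
1/((h + 22209) + 28243) = 1/((-96 + 22209) + 28243) = 1/(22113 + 28243) = 1/50356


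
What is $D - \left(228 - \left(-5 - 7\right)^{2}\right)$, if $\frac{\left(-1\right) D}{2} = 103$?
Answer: $-290$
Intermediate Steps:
$D = -206$ ($D = \left(-2\right) 103 = -206$)
$D - \left(228 - \left(-5 - 7\right)^{2}\right) = -206 - \left(228 - \left(-5 - 7\right)^{2}\right) = -206 - \left(228 - \left(-12\right)^{2}\right) = -206 - \left(228 - 144\right) = -206 - 84 = -290$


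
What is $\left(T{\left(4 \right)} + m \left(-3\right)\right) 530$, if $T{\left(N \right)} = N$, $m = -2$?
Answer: $5300$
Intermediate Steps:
$\left(T{\left(4 \right)} + m \left(-3\right)\right) 530 = \left(4 - -6\right) 530 = \left(4 + 6\right) 530 = 10 \cdot 530 = 5300$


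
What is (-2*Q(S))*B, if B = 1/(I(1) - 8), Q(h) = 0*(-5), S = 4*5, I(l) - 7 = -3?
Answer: 0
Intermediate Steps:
I(l) = 4 (I(l) = 7 - 3 = 4)
S = 20
Q(h) = 0
B = -¼ (B = 1/(4 - 8) = 1/(-4) = -¼ ≈ -0.25000)
(-2*Q(S))*B = -2*0*(-¼) = 0*(-¼) = 0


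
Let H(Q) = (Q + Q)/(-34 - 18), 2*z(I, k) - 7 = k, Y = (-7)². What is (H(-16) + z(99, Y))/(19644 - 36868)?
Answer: -93/55978 ≈ -0.0016614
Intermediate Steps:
Y = 49
z(I, k) = 7/2 + k/2
H(Q) = -Q/26 (H(Q) = (2*Q)/(-52) = (2*Q)*(-1/52) = -Q/26)
(H(-16) + z(99, Y))/(19644 - 36868) = (-1/26*(-16) + (7/2 + (½)*49))/(19644 - 36868) = (8/13 + (7/2 + 49/2))/(-17224) = (8/13 + 28)*(-1/17224) = (372/13)*(-1/17224) = -93/55978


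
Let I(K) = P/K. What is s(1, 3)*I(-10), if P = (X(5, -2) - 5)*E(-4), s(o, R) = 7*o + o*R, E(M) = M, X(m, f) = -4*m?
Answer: -100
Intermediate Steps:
s(o, R) = 7*o + R*o
P = 100 (P = (-4*5 - 5)*(-4) = (-20 - 5)*(-4) = -25*(-4) = 100)
I(K) = 100/K
s(1, 3)*I(-10) = (1*(7 + 3))*(100/(-10)) = (1*10)*(100*(-1/10)) = 10*(-10) = -100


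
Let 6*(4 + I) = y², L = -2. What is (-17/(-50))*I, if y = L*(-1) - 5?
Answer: -17/20 ≈ -0.85000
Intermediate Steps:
y = -3 (y = -2*(-1) - 5 = 2 - 5 = -3)
I = -5/2 (I = -4 + (⅙)*(-3)² = -4 + (⅙)*9 = -4 + 3/2 = -5/2 ≈ -2.5000)
(-17/(-50))*I = -17/(-50)*(-5/2) = -17*(-1/50)*(-5/2) = (17/50)*(-5/2) = -17/20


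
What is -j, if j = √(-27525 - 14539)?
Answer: -4*I*√2629 ≈ -205.1*I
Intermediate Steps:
j = 4*I*√2629 (j = √(-42064) = 4*I*√2629 ≈ 205.1*I)
-j = -4*I*√2629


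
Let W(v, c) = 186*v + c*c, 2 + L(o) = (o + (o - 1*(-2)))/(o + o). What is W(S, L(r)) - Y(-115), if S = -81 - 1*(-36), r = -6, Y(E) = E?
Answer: -297131/36 ≈ -8253.6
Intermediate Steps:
S = -45 (S = -81 + 36 = -45)
L(o) = -2 + (2 + 2*o)/(2*o) (L(o) = -2 + (o + (o - 1*(-2)))/(o + o) = -2 + (o + (o + 2))/((2*o)) = -2 + (o + (2 + o))*(1/(2*o)) = -2 + (2 + 2*o)*(1/(2*o)) = -2 + (2 + 2*o)/(2*o))
W(v, c) = c**2 + 186*v (W(v, c) = 186*v + c**2 = c**2 + 186*v)
W(S, L(r)) - Y(-115) = (((1 - 1*(-6))/(-6))**2 + 186*(-45)) - 1*(-115) = ((-(1 + 6)/6)**2 - 8370) + 115 = ((-1/6*7)**2 - 8370) + 115 = ((-7/6)**2 - 8370) + 115 = (49/36 - 8370) + 115 = -301271/36 + 115 = -297131/36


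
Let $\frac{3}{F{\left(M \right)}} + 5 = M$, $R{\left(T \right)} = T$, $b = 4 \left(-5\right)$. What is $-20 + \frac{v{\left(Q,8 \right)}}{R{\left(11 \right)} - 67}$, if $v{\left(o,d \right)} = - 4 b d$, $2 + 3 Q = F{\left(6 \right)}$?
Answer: $- \frac{220}{7} \approx -31.429$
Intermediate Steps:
$b = -20$
$F{\left(M \right)} = \frac{3}{-5 + M}$
$Q = \frac{1}{3}$ ($Q = - \frac{2}{3} + \frac{3 \frac{1}{-5 + 6}}{3} = - \frac{2}{3} + \frac{3 \cdot 1^{-1}}{3} = - \frac{2}{3} + \frac{3 \cdot 1}{3} = - \frac{2}{3} + \frac{1}{3} \cdot 3 = - \frac{2}{3} + 1 = \frac{1}{3} \approx 0.33333$)
$v{\left(o,d \right)} = 80 d$ ($v{\left(o,d \right)} = \left(-4\right) \left(-20\right) d = 80 d$)
$-20 + \frac{v{\left(Q,8 \right)}}{R{\left(11 \right)} - 67} = -20 + \frac{80 \cdot 8}{11 - 67} = -20 + \frac{640}{-56} = -20 + 640 \left(- \frac{1}{56}\right) = -20 - \frac{80}{7} = - \frac{220}{7}$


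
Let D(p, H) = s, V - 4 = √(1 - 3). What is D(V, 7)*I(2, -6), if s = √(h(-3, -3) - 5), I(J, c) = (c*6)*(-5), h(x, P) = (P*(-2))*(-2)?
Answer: 180*I*√17 ≈ 742.16*I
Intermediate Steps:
h(x, P) = 4*P (h(x, P) = -2*P*(-2) = 4*P)
I(J, c) = -30*c (I(J, c) = (6*c)*(-5) = -30*c)
s = I*√17 (s = √(4*(-3) - 5) = √(-12 - 5) = √(-17) = I*√17 ≈ 4.1231*I)
V = 4 + I*√2 (V = 4 + √(1 - 3) = 4 + √(-2) = 4 + I*√2 ≈ 4.0 + 1.4142*I)
D(p, H) = I*√17
D(V, 7)*I(2, -6) = (I*√17)*(-30*(-6)) = (I*√17)*180 = 180*I*√17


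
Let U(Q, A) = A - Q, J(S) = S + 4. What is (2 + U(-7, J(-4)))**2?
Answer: 81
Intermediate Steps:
J(S) = 4 + S
(2 + U(-7, J(-4)))**2 = (2 + ((4 - 4) - 1*(-7)))**2 = (2 + (0 + 7))**2 = (2 + 7)**2 = 9**2 = 81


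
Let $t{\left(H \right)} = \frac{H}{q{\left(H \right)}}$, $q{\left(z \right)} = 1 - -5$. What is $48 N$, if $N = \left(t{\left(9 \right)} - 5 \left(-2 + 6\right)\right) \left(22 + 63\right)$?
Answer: $-75480$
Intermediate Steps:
$q{\left(z \right)} = 6$ ($q{\left(z \right)} = 1 + 5 = 6$)
$t{\left(H \right)} = \frac{H}{6}$
$N = - \frac{3145}{2}$ ($N = \left(\frac{1}{6} \cdot 9 - 5 \left(-2 + 6\right)\right) \left(22 + 63\right) = \left(\frac{3}{2} - 20\right) 85 = \left(- \frac{37}{2}\right) 85 = - \frac{3145}{2} \approx -1572.5$)
$48 N = 48 \left(- \frac{3145}{2}\right) = -75480$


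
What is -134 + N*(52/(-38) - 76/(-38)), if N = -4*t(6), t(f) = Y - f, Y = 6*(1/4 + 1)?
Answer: -2618/19 ≈ -137.79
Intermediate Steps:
Y = 15/2 (Y = 6*(¼ + 1) = 6*(5/4) = 15/2 ≈ 7.5000)
t(f) = 15/2 - f
N = -6 (N = -4*(15/2 - 1*6) = -4*(15/2 - 6) = -4*3/2 = -6)
-134 + N*(52/(-38) - 76/(-38)) = -134 - 6*(52/(-38) - 76/(-38)) = -134 - 6*(52*(-1/38) - 76*(-1/38)) = -134 - 6*(-26/19 + 2) = -134 - 6*12/19 = -134 - 72/19 = -2618/19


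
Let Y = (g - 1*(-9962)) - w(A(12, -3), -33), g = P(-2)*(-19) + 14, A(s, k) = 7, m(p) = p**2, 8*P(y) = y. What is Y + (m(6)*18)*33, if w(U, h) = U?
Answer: 125431/4 ≈ 31358.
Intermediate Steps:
P(y) = y/8
g = 75/4 (g = ((1/8)*(-2))*(-19) + 14 = -1/4*(-19) + 14 = 19/4 + 14 = 75/4 ≈ 18.750)
Y = 39895/4 (Y = (75/4 - 1*(-9962)) - 1*7 = (75/4 + 9962) - 7 = 39923/4 - 7 = 39895/4 ≈ 9973.8)
Y + (m(6)*18)*33 = 39895/4 + (6**2*18)*33 = 39895/4 + (36*18)*33 = 39895/4 + 648*33 = 39895/4 + 21384 = 125431/4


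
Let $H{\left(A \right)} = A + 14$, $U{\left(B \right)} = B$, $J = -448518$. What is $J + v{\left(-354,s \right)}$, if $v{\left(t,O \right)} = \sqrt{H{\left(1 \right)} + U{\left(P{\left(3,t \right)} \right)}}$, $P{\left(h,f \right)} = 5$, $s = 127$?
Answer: $-448518 + 2 \sqrt{5} \approx -4.4851 \cdot 10^{5}$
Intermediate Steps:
$H{\left(A \right)} = 14 + A$
$v{\left(t,O \right)} = 2 \sqrt{5}$ ($v{\left(t,O \right)} = \sqrt{\left(14 + 1\right) + 5} = \sqrt{15 + 5} = \sqrt{20} = 2 \sqrt{5}$)
$J + v{\left(-354,s \right)} = -448518 + 2 \sqrt{5}$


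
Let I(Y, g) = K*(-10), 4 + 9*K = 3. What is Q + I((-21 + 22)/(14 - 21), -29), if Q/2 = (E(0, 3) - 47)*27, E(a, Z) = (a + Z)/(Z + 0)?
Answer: -22346/9 ≈ -2482.9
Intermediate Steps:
K = -⅑ (K = -4/9 + (⅑)*3 = -4/9 + ⅓ = -⅑ ≈ -0.11111)
E(a, Z) = (Z + a)/Z
I(Y, g) = 10/9 (I(Y, g) = -⅑*(-10) = 10/9)
Q = -2484 (Q = 2*(((3 + 0)/3 - 47)*27) = 2*(((⅓)*3 - 47)*27) = 2*((1 - 47)*27) = 2*(-46*27) = 2*(-1242) = -2484)
Q + I((-21 + 22)/(14 - 21), -29) = -2484 + 10/9 = -22346/9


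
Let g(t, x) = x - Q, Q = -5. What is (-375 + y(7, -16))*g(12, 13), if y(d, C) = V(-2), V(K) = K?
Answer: -6786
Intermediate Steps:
y(d, C) = -2
g(t, x) = 5 + x (g(t, x) = x - 1*(-5) = x + 5 = 5 + x)
(-375 + y(7, -16))*g(12, 13) = (-375 - 2)*(5 + 13) = -377*18 = -6786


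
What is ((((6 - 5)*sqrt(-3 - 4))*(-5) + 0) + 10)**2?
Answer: 25*(2 - I*sqrt(7))**2 ≈ -75.0 - 264.58*I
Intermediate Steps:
((((6 - 5)*sqrt(-3 - 4))*(-5) + 0) + 10)**2 = (((1*sqrt(-7))*(-5) + 0) + 10)**2 = (((1*(I*sqrt(7)))*(-5) + 0) + 10)**2 = (((I*sqrt(7))*(-5) + 0) + 10)**2 = ((-5*I*sqrt(7) + 0) + 10)**2 = (-5*I*sqrt(7) + 10)**2 = (10 - 5*I*sqrt(7))**2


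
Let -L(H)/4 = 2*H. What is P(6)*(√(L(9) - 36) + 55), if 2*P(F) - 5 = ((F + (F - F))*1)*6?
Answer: 2255/2 + 123*I*√3 ≈ 1127.5 + 213.04*I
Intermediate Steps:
L(H) = -8*H
P(F) = 5/2 + 3*F (P(F) = 5/2 + (((F + (F - F))*1)*6)/2 = 5/2 + (((F + 0)*1)*6)/2 = 5/2 + ((F*1)*6)/2 = 5/2 + (F*6)/2 = 5/2 + (6*F)/2 = 5/2 + 3*F)
P(6)*(√(L(9) - 36) + 55) = (5/2 + 3*6)*(√(-8*9 - 36) + 55) = (5/2 + 18)*(√(-72 - 36) + 55) = 41*(√(-108) + 55)/2 = 41*(6*I*√3 + 55)/2 = 41*(55 + 6*I*√3)/2 = 2255/2 + 123*I*√3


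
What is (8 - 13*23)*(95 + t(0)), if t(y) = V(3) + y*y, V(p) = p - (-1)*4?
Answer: -29682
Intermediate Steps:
V(p) = 4 + p (V(p) = p - 1*(-4) = p + 4 = 4 + p)
t(y) = 7 + y**2 (t(y) = (4 + 3) + y*y = 7 + y**2)
(8 - 13*23)*(95 + t(0)) = (8 - 13*23)*(95 + (7 + 0**2)) = (8 - 299)*(95 + (7 + 0)) = -291*(95 + 7) = -291*102 = -29682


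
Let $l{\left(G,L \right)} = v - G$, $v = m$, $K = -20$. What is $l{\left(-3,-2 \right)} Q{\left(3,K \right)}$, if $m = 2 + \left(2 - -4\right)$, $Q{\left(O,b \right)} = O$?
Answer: $33$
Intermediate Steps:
$m = 8$ ($m = 2 + \left(2 + 4\right) = 2 + 6 = 8$)
$v = 8$
$l{\left(G,L \right)} = 8 - G$
$l{\left(-3,-2 \right)} Q{\left(3,K \right)} = \left(8 - -3\right) 3 = \left(8 + 3\right) 3 = 11 \cdot 3 = 33$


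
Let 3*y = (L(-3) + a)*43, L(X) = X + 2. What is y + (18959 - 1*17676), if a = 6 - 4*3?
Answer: 3548/3 ≈ 1182.7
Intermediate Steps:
L(X) = 2 + X
a = -6 (a = 6 - 12 = -6)
y = -301/3 (y = (((2 - 3) - 6)*43)/3 = ((-1 - 6)*43)/3 = (-7*43)/3 = (⅓)*(-301) = -301/3 ≈ -100.33)
y + (18959 - 1*17676) = -301/3 + (18959 - 1*17676) = -301/3 + (18959 - 17676) = -301/3 + 1283 = 3548/3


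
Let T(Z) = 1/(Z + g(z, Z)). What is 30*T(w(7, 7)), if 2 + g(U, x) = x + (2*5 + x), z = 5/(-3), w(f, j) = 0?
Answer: 15/4 ≈ 3.7500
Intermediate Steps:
z = -5/3 (z = 5*(-⅓) = -5/3 ≈ -1.6667)
g(U, x) = 8 + 2*x (g(U, x) = -2 + (x + (2*5 + x)) = -2 + (x + (10 + x)) = -2 + (10 + 2*x) = 8 + 2*x)
T(Z) = 1/(8 + 3*Z) (T(Z) = 1/(Z + (8 + 2*Z)) = 1/(8 + 3*Z))
30*T(w(7, 7)) = 30/(8 + 3*0) = 30/(8 + 0) = 30/8 = 30*(⅛) = 15/4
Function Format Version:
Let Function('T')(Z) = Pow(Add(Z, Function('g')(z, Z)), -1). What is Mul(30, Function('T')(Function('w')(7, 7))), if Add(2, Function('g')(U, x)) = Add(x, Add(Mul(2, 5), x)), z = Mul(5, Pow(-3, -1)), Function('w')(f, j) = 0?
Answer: Rational(15, 4) ≈ 3.7500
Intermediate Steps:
z = Rational(-5, 3) (z = Mul(5, Rational(-1, 3)) = Rational(-5, 3) ≈ -1.6667)
Function('g')(U, x) = Add(8, Mul(2, x)) (Function('g')(U, x) = Add(-2, Add(x, Add(Mul(2, 5), x))) = Add(-2, Add(x, Add(10, x))) = Add(-2, Add(10, Mul(2, x))) = Add(8, Mul(2, x)))
Function('T')(Z) = Pow(Add(8, Mul(3, Z)), -1) (Function('T')(Z) = Pow(Add(Z, Add(8, Mul(2, Z))), -1) = Pow(Add(8, Mul(3, Z)), -1))
Mul(30, Function('T')(Function('w')(7, 7))) = Mul(30, Pow(Add(8, Mul(3, 0)), -1)) = Mul(30, Pow(Add(8, 0), -1)) = Mul(30, Pow(8, -1)) = Mul(30, Rational(1, 8)) = Rational(15, 4)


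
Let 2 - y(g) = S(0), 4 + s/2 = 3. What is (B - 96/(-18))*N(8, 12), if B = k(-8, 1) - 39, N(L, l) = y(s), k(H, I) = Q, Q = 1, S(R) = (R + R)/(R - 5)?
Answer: -196/3 ≈ -65.333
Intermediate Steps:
s = -2 (s = -8 + 2*3 = -8 + 6 = -2)
S(R) = 2*R/(-5 + R) (S(R) = (2*R)/(-5 + R) = 2*R/(-5 + R))
y(g) = 2 (y(g) = 2 - 2*0/(-5 + 0) = 2 - 2*0/(-5) = 2 - 2*0*(-1)/5 = 2 - 1*0 = 2 + 0 = 2)
k(H, I) = 1
N(L, l) = 2
B = -38 (B = 1 - 39 = -38)
(B - 96/(-18))*N(8, 12) = (-38 - 96/(-18))*2 = (-38 - 96*(-1/18))*2 = (-38 + 16/3)*2 = -98/3*2 = -196/3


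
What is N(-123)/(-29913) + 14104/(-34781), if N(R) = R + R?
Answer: -137778942/346801351 ≈ -0.39728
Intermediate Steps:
N(R) = 2*R
N(-123)/(-29913) + 14104/(-34781) = (2*(-123))/(-29913) + 14104/(-34781) = -246*(-1/29913) + 14104*(-1/34781) = 82/9971 - 14104/34781 = -137778942/346801351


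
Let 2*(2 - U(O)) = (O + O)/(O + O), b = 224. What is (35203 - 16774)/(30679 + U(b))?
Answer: 36858/61361 ≈ 0.60067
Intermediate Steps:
U(O) = 3/2 (U(O) = 2 - (O + O)/(2*(O + O)) = 2 - 2*O/(2*(2*O)) = 2 - 2*O*1/(2*O)/2 = 2 - ½*1 = 2 - ½ = 3/2)
(35203 - 16774)/(30679 + U(b)) = (35203 - 16774)/(30679 + 3/2) = 18429/(61361/2) = 18429*(2/61361) = 36858/61361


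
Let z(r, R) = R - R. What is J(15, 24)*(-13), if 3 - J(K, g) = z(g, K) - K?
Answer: -234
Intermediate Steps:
z(r, R) = 0
J(K, g) = 3 + K (J(K, g) = 3 - (0 - K) = 3 - (-1)*K = 3 + K)
J(15, 24)*(-13) = (3 + 15)*(-13) = 18*(-13) = -234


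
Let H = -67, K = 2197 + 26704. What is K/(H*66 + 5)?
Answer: -28901/4417 ≈ -6.5431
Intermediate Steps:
K = 28901
K/(H*66 + 5) = 28901/(-67*66 + 5) = 28901/(-4422 + 5) = 28901/(-4417) = 28901*(-1/4417) = -28901/4417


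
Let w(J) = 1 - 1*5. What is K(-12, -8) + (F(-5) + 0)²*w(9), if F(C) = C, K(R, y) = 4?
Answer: -96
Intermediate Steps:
w(J) = -4 (w(J) = 1 - 5 = -4)
K(-12, -8) + (F(-5) + 0)²*w(9) = 4 + (-5 + 0)²*(-4) = 4 + (-5)²*(-4) = 4 + 25*(-4) = 4 - 100 = -96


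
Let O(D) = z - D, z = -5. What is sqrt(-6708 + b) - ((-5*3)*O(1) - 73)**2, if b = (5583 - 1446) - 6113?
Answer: -289 + 2*I*sqrt(2171) ≈ -289.0 + 93.188*I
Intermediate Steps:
b = -1976 (b = 4137 - 6113 = -1976)
O(D) = -5 - D
sqrt(-6708 + b) - ((-5*3)*O(1) - 73)**2 = sqrt(-6708 - 1976) - ((-5*3)*(-5 - 1*1) - 73)**2 = sqrt(-8684) - (-15*(-5 - 1) - 73)**2 = 2*I*sqrt(2171) - (-15*(-6) - 73)**2 = 2*I*sqrt(2171) - (90 - 73)**2 = 2*I*sqrt(2171) - 1*17**2 = 2*I*sqrt(2171) - 1*289 = 2*I*sqrt(2171) - 289 = -289 + 2*I*sqrt(2171)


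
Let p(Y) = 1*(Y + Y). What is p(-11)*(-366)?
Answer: 8052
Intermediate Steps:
p(Y) = 2*Y (p(Y) = 1*(2*Y) = 2*Y)
p(-11)*(-366) = (2*(-11))*(-366) = -22*(-366) = 8052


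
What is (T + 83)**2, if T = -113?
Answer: 900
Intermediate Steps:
(T + 83)**2 = (-113 + 83)**2 = (-30)**2 = 900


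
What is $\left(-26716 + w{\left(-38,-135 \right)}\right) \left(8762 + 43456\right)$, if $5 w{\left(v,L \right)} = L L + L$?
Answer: $-1206131364$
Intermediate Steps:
$w{\left(v,L \right)} = \frac{L}{5} + \frac{L^{2}}{5}$ ($w{\left(v,L \right)} = \frac{L L + L}{5} = \frac{L^{2} + L}{5} = \frac{L + L^{2}}{5} = \frac{L}{5} + \frac{L^{2}}{5}$)
$\left(-26716 + w{\left(-38,-135 \right)}\right) \left(8762 + 43456\right) = \left(-26716 + \frac{1}{5} \left(-135\right) \left(1 - 135\right)\right) \left(8762 + 43456\right) = \left(-26716 + \frac{1}{5} \left(-135\right) \left(-134\right)\right) 52218 = \left(-26716 + 3618\right) 52218 = \left(-23098\right) 52218 = -1206131364$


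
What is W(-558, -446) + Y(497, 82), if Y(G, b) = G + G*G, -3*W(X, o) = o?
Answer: 742964/3 ≈ 2.4765e+5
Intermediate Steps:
W(X, o) = -o/3
Y(G, b) = G + G²
W(-558, -446) + Y(497, 82) = -⅓*(-446) + 497*(1 + 497) = 446/3 + 497*498 = 446/3 + 247506 = 742964/3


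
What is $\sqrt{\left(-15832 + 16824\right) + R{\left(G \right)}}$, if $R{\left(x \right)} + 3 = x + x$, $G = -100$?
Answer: $\sqrt{789} \approx 28.089$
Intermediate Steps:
$R{\left(x \right)} = -3 + 2 x$ ($R{\left(x \right)} = -3 + \left(x + x\right) = -3 + 2 x$)
$\sqrt{\left(-15832 + 16824\right) + R{\left(G \right)}} = \sqrt{\left(-15832 + 16824\right) + \left(-3 + 2 \left(-100\right)\right)} = \sqrt{992 - 203} = \sqrt{789}$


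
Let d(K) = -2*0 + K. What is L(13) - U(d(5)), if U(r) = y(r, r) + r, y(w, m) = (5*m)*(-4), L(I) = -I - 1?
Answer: 81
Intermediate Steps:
L(I) = -1 - I
y(w, m) = -20*m
d(K) = K (d(K) = 0 + K = K)
U(r) = -19*r (U(r) = -20*r + r = -19*r)
L(13) - U(d(5)) = (-1 - 1*13) - (-19)*5 = (-1 - 13) - 1*(-95) = -14 + 95 = 81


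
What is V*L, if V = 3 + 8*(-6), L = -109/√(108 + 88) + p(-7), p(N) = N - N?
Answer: 4905/14 ≈ 350.36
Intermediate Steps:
p(N) = 0
L = -109/14 (L = -109/√(108 + 88) + 0 = -109/(√196) + 0 = -109/14 + 0 = -109/14 ≈ -7.7857)
V = -45 (V = 3 - 48 = -45)
V*L = -45*(-109/14) = 4905/14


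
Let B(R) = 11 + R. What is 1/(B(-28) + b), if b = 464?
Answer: 1/447 ≈ 0.0022371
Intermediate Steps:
1/(B(-28) + b) = 1/((11 - 28) + 464) = 1/(-17 + 464) = 1/447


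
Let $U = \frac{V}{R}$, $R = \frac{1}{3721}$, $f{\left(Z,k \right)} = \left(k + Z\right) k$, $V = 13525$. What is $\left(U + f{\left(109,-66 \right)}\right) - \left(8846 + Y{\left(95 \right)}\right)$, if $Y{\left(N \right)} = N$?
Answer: $50314746$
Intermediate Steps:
$f{\left(Z,k \right)} = k \left(Z + k\right)$ ($f{\left(Z,k \right)} = \left(Z + k\right) k = k \left(Z + k\right)$)
$R = \frac{1}{3721} \approx 0.00026874$
$U = 50326525$ ($U = 13525 \frac{1}{\frac{1}{3721}} = 13525 \cdot 3721 = 50326525$)
$\left(U + f{\left(109,-66 \right)}\right) - \left(8846 + Y{\left(95 \right)}\right) = \left(50326525 - 66 \left(109 - 66\right)\right) - 8941 = \left(50326525 - 2838\right) - 8941 = 50323687 - 8941 = 50314746$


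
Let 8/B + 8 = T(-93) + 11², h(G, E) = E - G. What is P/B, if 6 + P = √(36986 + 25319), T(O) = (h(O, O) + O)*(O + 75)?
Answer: -5361/4 + 1787*√62305/8 ≈ 54416.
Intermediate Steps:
T(O) = O*(75 + O) (T(O) = ((O - O) + O)*(O + 75) = (0 + O)*(75 + O) = O*(75 + O))
P = -6 + √62305 (P = -6 + √(36986 + 25319) = -6 + √62305 ≈ 243.61)
B = 8/1787 (B = 8/(-8 + (-93*(75 - 93) + 11²)) = 8/(-8 + (-93*(-18) + 121)) = 8/(-8 + (1674 + 121)) = 8/(-8 + 1795) = 8/1787 ≈ 0.0044768)
P/B = (-6 + √62305)/(8/1787) = (-6 + √62305)*(1787/8) = -5361/4 + 1787*√62305/8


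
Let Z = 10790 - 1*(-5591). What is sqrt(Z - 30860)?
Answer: I*sqrt(14479) ≈ 120.33*I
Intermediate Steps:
Z = 16381 (Z = 10790 + 5591 = 16381)
sqrt(Z - 30860) = sqrt(16381 - 30860) = sqrt(-14479) = I*sqrt(14479)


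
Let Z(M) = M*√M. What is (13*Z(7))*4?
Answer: 364*√7 ≈ 963.05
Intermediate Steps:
Z(M) = M^(3/2)
(13*Z(7))*4 = (13*7^(3/2))*4 = (13*(7*√7))*4 = (91*√7)*4 = 364*√7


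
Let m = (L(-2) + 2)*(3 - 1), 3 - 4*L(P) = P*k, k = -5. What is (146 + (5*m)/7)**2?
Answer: 4198401/196 ≈ 21420.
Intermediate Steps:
L(P) = 3/4 + 5*P/4 (L(P) = 3/4 - P*(-5)/4 = 3/4 - (-5)*P/4 = 3/4 + 5*P/4)
m = 1/2 (m = ((3/4 + (5/4)*(-2)) + 2)*(3 - 1) = ((3/4 - 5/2) + 2)*2 = (-7/4 + 2)*2 = (1/4)*2 = 1/2 ≈ 0.50000)
(146 + (5*m)/7)**2 = (146 + (5*(1/2))/7)**2 = (146 + (5/2)*(1/7))**2 = (146 + 5/14)**2 = (2049/14)**2 = 4198401/196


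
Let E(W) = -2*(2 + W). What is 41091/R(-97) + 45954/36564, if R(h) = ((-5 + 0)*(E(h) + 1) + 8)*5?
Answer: -214143189/28855090 ≈ -7.4213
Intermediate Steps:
E(W) = -4 - 2*W
R(h) = 115 + 50*h (R(h) = ((-5 + 0)*((-4 - 2*h) + 1) + 8)*5 = (-5*(-3 - 2*h) + 8)*5 = ((15 + 10*h) + 8)*5 = (23 + 10*h)*5 = 115 + 50*h)
41091/R(-97) + 45954/36564 = 41091/(115 + 50*(-97)) + 45954/36564 = 41091/(115 - 4850) + 45954*(1/36564) = 41091/(-4735) + 7659/6094 = 41091*(-1/4735) + 7659/6094 = -41091/4735 + 7659/6094 = -214143189/28855090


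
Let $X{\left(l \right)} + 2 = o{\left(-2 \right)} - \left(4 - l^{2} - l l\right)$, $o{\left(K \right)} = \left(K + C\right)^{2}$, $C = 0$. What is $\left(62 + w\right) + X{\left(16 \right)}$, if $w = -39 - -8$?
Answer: $541$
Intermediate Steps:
$w = -31$ ($w = -39 + 8 = -31$)
$o{\left(K \right)} = K^{2}$ ($o{\left(K \right)} = \left(K + 0\right)^{2} = K^{2}$)
$X{\left(l \right)} = -2 + 2 l^{2}$ ($X{\left(l \right)} = -2 - \left(4 - 4 - l^{2} - l l\right) = -2 + \left(4 + \left(\left(l^{2} + l^{2}\right) - 4\right)\right) = -2 + \left(4 + \left(2 l^{2} - 4\right)\right) = -2 + \left(4 + \left(-4 + 2 l^{2}\right)\right) = -2 + 2 l^{2}$)
$\left(62 + w\right) + X{\left(16 \right)} = \left(62 - 31\right) - \left(2 - 2 \cdot 16^{2}\right) = 31 + \left(-2 + 2 \cdot 256\right) = 31 + \left(-2 + 512\right) = 31 + 510 = 541$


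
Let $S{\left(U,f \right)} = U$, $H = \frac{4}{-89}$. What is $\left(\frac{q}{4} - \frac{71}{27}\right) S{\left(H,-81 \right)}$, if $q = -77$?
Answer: $\frac{2363}{2403} \approx 0.98335$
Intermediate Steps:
$H = - \frac{4}{89}$ ($H = 4 \left(- \frac{1}{89}\right) = - \frac{4}{89} \approx -0.044944$)
$\left(\frac{q}{4} - \frac{71}{27}\right) S{\left(H,-81 \right)} = \left(- \frac{77}{4} - \frac{71}{27}\right) \left(- \frac{4}{89}\right) = \left(- \frac{2363}{108}\right) \left(- \frac{4}{89}\right) = \frac{2363}{2403}$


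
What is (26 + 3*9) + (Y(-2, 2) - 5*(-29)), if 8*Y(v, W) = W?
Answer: 793/4 ≈ 198.25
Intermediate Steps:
Y(v, W) = W/8
(26 + 3*9) + (Y(-2, 2) - 5*(-29)) = (26 + 3*9) + ((1/8)*2 - 5*(-29)) = (26 + 27) + (1/4 + 145) = 53 + 581/4 = 793/4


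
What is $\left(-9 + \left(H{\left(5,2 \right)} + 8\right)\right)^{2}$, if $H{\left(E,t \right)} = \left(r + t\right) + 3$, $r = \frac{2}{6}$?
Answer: $\frac{169}{9} \approx 18.778$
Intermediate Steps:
$r = \frac{1}{3}$ ($r = 2 \cdot \frac{1}{6} = \frac{1}{3} \approx 0.33333$)
$H{\left(E,t \right)} = \frac{10}{3} + t$ ($H{\left(E,t \right)} = \left(\frac{1}{3} + t\right) + 3 = \frac{10}{3} + t$)
$\left(-9 + \left(H{\left(5,2 \right)} + 8\right)\right)^{2} = \left(-9 + \left(\left(\frac{10}{3} + 2\right) + 8\right)\right)^{2} = \left(-9 + \left(\frac{16}{3} + 8\right)\right)^{2} = \left(-9 + \frac{40}{3}\right)^{2} = \left(\frac{13}{3}\right)^{2} = \frac{169}{9}$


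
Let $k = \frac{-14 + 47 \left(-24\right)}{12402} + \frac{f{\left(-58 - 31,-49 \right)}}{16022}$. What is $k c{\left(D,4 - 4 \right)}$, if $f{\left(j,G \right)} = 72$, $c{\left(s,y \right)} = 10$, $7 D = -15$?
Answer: $- \frac{43510450}{49676211} \approx -0.87588$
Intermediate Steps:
$D = - \frac{15}{7}$ ($D = \frac{1}{7} \left(-15\right) = - \frac{15}{7} \approx -2.1429$)
$k = - \frac{4351045}{49676211}$ ($k = \frac{-14 + 47 \left(-24\right)}{12402} + \frac{72}{16022} = \left(-14 - 1128\right) \frac{1}{12402} + 72 \cdot \frac{1}{16022} = \left(-1142\right) \frac{1}{12402} + \frac{36}{8011} = - \frac{571}{6201} + \frac{36}{8011} = - \frac{4351045}{49676211} \approx -0.087588$)
$k c{\left(D,4 - 4 \right)} = \left(- \frac{4351045}{49676211}\right) 10 = - \frac{43510450}{49676211}$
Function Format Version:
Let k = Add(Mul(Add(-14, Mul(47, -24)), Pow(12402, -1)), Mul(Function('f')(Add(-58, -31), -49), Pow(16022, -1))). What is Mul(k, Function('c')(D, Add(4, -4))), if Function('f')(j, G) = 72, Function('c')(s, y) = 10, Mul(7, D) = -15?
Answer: Rational(-43510450, 49676211) ≈ -0.87588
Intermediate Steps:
D = Rational(-15, 7) (D = Mul(Rational(1, 7), -15) = Rational(-15, 7) ≈ -2.1429)
k = Rational(-4351045, 49676211) (k = Add(Mul(Add(-14, Mul(47, -24)), Pow(12402, -1)), Mul(72, Pow(16022, -1))) = Add(Mul(Add(-14, -1128), Rational(1, 12402)), Mul(72, Rational(1, 16022))) = Add(Mul(-1142, Rational(1, 12402)), Rational(36, 8011)) = Add(Rational(-571, 6201), Rational(36, 8011)) = Rational(-4351045, 49676211) ≈ -0.087588)
Mul(k, Function('c')(D, Add(4, -4))) = Mul(Rational(-4351045, 49676211), 10) = Rational(-43510450, 49676211)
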